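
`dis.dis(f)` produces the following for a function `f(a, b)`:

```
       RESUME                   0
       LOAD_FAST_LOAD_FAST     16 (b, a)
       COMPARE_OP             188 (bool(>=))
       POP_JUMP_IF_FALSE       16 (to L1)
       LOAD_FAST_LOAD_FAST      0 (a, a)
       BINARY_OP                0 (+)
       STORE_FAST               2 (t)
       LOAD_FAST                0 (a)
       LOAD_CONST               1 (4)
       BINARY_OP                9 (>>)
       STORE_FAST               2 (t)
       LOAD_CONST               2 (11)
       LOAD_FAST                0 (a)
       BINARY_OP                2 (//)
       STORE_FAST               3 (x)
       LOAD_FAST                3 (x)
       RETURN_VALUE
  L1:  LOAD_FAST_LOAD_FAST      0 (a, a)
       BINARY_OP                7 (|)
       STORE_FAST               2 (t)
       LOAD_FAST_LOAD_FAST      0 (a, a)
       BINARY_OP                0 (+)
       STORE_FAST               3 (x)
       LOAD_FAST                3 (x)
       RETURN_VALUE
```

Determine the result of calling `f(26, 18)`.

LOAD_FAST_LOAD_FAST b,a → push 18,26. Stack: [18, 26]
COMPARE_OP bool(>=) → 18 vs 26 = False. Stack: [False]
POP_JUMP_IF_FALSE → pop False; jump. Stack: []
LOAD_FAST_LOAD_FAST a,a → push 26,26. Stack: [26, 26]
BINARY_OP | → 26 | 26 = 26. Stack: [26]
STORE_FAST t → t=26. Stack: []
LOAD_FAST_LOAD_FAST a,a → push 26,26. Stack: [26, 26]
BINARY_OP + → 26 + 26 = 52. Stack: [52]
STORE_FAST x → x=52. Stack: []
LOAD_FAST x → push 52. Stack: [52]
RETURN_VALUE → return 52.

52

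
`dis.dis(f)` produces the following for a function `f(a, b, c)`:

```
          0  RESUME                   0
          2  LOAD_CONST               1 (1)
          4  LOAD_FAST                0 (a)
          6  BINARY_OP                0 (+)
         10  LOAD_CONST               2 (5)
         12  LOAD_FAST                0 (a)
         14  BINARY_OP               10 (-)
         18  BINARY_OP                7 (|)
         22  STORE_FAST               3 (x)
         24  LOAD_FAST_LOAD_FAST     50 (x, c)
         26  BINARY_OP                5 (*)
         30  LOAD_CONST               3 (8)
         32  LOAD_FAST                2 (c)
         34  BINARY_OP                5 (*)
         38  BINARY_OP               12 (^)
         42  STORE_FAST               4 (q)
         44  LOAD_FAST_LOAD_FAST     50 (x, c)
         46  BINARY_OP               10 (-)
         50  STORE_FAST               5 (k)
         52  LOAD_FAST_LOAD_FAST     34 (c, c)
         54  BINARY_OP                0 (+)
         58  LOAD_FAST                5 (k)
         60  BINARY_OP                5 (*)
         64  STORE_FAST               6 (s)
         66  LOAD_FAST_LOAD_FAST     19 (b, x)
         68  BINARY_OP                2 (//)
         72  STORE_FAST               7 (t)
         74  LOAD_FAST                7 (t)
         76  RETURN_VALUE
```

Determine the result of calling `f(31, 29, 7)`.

LOAD_CONST → push 1. Stack: [1]
LOAD_FAST a → push 31. Stack: [1, 31]
BINARY_OP + → 1 + 31 = 32. Stack: [32]
LOAD_CONST → push 5. Stack: [32, 5]
LOAD_FAST a → push 31. Stack: [32, 5, 31]
BINARY_OP - → 5 - 31 = -26. Stack: [32, -26]
BINARY_OP | → 32 | -26 = -26. Stack: [-26]
STORE_FAST x → x=-26. Stack: []
LOAD_FAST_LOAD_FAST x,c → push -26,7. Stack: [-26, 7]
BINARY_OP * → -26 * 7 = -182. Stack: [-182]
LOAD_CONST → push 8. Stack: [-182, 8]
LOAD_FAST c → push 7. Stack: [-182, 8, 7]
BINARY_OP * → 8 * 7 = 56. Stack: [-182, 56]
BINARY_OP ^ → -182 ^ 56 = -142. Stack: [-142]
STORE_FAST q → q=-142. Stack: []
LOAD_FAST_LOAD_FAST x,c → push -26,7. Stack: [-26, 7]
BINARY_OP - → -26 - 7 = -33. Stack: [-33]
STORE_FAST k → k=-33. Stack: []
LOAD_FAST_LOAD_FAST c,c → push 7,7. Stack: [7, 7]
BINARY_OP + → 7 + 7 = 14. Stack: [14]
LOAD_FAST k → push -33. Stack: [14, -33]
BINARY_OP * → 14 * -33 = -462. Stack: [-462]
STORE_FAST s → s=-462. Stack: []
LOAD_FAST_LOAD_FAST b,x → push 29,-26. Stack: [29, -26]
BINARY_OP // → 29 // -26 = -2. Stack: [-2]
STORE_FAST t → t=-2. Stack: []
LOAD_FAST t → push -2. Stack: [-2]
RETURN_VALUE → return -2.

-2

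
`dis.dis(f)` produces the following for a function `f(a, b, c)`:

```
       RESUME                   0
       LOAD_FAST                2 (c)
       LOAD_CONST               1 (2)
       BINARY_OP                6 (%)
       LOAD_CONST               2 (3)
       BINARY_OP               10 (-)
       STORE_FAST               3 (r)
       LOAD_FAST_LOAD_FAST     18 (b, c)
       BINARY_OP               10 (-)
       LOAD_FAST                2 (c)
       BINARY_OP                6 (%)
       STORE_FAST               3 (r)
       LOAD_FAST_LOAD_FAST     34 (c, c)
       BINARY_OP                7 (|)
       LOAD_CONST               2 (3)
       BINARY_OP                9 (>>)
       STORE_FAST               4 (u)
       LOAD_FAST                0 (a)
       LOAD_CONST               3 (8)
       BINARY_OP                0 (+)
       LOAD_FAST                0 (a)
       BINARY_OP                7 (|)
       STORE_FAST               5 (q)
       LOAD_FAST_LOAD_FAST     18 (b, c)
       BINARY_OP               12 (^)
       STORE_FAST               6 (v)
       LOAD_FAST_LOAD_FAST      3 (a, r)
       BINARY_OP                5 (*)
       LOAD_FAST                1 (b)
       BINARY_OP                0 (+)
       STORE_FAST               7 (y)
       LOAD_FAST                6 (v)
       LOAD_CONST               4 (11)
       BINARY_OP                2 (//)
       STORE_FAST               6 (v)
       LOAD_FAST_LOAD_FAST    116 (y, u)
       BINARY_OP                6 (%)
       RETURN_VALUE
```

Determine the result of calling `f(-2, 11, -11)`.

LOAD_FAST c → push -11. Stack: [-11]
LOAD_CONST → push 2. Stack: [-11, 2]
BINARY_OP % → -11 % 2 = 1. Stack: [1]
LOAD_CONST → push 3. Stack: [1, 3]
BINARY_OP - → 1 - 3 = -2. Stack: [-2]
STORE_FAST r → r=-2. Stack: []
LOAD_FAST_LOAD_FAST b,c → push 11,-11. Stack: [11, -11]
BINARY_OP - → 11 - -11 = 22. Stack: [22]
LOAD_FAST c → push -11. Stack: [22, -11]
BINARY_OP % → 22 % -11 = 0. Stack: [0]
STORE_FAST r → r=0. Stack: []
LOAD_FAST_LOAD_FAST c,c → push -11,-11. Stack: [-11, -11]
BINARY_OP | → -11 | -11 = -11. Stack: [-11]
LOAD_CONST → push 3. Stack: [-11, 3]
BINARY_OP >> → -11 >> 3 = -2. Stack: [-2]
STORE_FAST u → u=-2. Stack: []
LOAD_FAST a → push -2. Stack: [-2]
LOAD_CONST → push 8. Stack: [-2, 8]
BINARY_OP + → -2 + 8 = 6. Stack: [6]
LOAD_FAST a → push -2. Stack: [6, -2]
BINARY_OP | → 6 | -2 = -2. Stack: [-2]
STORE_FAST q → q=-2. Stack: []
LOAD_FAST_LOAD_FAST b,c → push 11,-11. Stack: [11, -11]
BINARY_OP ^ → 11 ^ -11 = -2. Stack: [-2]
STORE_FAST v → v=-2. Stack: []
LOAD_FAST_LOAD_FAST a,r → push -2,0. Stack: [-2, 0]
BINARY_OP * → -2 * 0 = 0. Stack: [0]
LOAD_FAST b → push 11. Stack: [0, 11]
BINARY_OP + → 0 + 11 = 11. Stack: [11]
STORE_FAST y → y=11. Stack: []
LOAD_FAST v → push -2. Stack: [-2]
LOAD_CONST → push 11. Stack: [-2, 11]
BINARY_OP // → -2 // 11 = -1. Stack: [-1]
STORE_FAST v → v=-1. Stack: []
LOAD_FAST_LOAD_FAST y,u → push 11,-2. Stack: [11, -2]
BINARY_OP % → 11 % -2 = -1. Stack: [-1]
RETURN_VALUE → return -1.

-1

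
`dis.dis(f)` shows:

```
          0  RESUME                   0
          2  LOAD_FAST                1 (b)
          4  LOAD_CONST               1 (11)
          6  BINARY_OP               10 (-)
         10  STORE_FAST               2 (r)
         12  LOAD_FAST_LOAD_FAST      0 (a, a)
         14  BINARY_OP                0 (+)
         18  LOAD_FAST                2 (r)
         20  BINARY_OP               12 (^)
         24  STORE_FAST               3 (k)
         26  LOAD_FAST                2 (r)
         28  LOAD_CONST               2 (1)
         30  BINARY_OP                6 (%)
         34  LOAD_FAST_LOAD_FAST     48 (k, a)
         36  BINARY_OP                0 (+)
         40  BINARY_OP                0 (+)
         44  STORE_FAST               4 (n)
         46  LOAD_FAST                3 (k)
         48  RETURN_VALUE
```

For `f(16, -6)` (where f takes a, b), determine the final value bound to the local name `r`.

-17

LOAD_FAST b → push -6. Stack: [-6]
LOAD_CONST → push 11. Stack: [-6, 11]
BINARY_OP - → -6 - 11 = -17. Stack: [-17]
STORE_FAST r → r=-17. Stack: []
LOAD_FAST_LOAD_FAST a,a → push 16,16. Stack: [16, 16]
BINARY_OP + → 16 + 16 = 32. Stack: [32]
LOAD_FAST r → push -17. Stack: [32, -17]
BINARY_OP ^ → 32 ^ -17 = -49. Stack: [-49]
STORE_FAST k → k=-49. Stack: []
LOAD_FAST r → push -17. Stack: [-17]
LOAD_CONST → push 1. Stack: [-17, 1]
BINARY_OP % → -17 % 1 = 0. Stack: [0]
LOAD_FAST_LOAD_FAST k,a → push -49,16. Stack: [0, -49, 16]
BINARY_OP + → -49 + 16 = -33. Stack: [0, -33]
BINARY_OP + → 0 + -33 = -33. Stack: [-33]
STORE_FAST n → n=-33. Stack: []
LOAD_FAST k → push -49. Stack: [-49]
RETURN_VALUE → return -49.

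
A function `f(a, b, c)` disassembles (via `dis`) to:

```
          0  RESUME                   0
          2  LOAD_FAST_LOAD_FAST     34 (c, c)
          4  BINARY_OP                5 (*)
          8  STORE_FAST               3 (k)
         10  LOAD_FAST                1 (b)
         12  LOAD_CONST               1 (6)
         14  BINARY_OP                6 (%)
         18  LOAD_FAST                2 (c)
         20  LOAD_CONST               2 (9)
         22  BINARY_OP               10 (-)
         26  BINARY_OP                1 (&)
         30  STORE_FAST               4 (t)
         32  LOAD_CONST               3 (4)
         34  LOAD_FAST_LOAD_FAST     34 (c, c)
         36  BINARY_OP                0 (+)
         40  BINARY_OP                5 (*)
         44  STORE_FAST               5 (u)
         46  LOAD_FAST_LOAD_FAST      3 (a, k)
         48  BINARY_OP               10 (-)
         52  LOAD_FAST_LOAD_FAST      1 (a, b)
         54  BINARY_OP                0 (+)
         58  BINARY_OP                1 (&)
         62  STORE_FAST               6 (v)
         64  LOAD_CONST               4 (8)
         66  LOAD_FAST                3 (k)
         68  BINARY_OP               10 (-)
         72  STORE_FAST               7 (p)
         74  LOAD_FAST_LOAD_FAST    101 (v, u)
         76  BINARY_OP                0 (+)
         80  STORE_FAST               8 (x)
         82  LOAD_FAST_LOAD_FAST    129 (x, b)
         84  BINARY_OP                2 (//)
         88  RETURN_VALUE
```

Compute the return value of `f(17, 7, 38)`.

44

LOAD_FAST_LOAD_FAST c,c → push 38,38. Stack: [38, 38]
BINARY_OP * → 38 * 38 = 1444. Stack: [1444]
STORE_FAST k → k=1444. Stack: []
LOAD_FAST b → push 7. Stack: [7]
LOAD_CONST → push 6. Stack: [7, 6]
BINARY_OP % → 7 % 6 = 1. Stack: [1]
LOAD_FAST c → push 38. Stack: [1, 38]
LOAD_CONST → push 9. Stack: [1, 38, 9]
BINARY_OP - → 38 - 9 = 29. Stack: [1, 29]
BINARY_OP & → 1 & 29 = 1. Stack: [1]
STORE_FAST t → t=1. Stack: []
LOAD_CONST → push 4. Stack: [4]
LOAD_FAST_LOAD_FAST c,c → push 38,38. Stack: [4, 38, 38]
BINARY_OP + → 38 + 38 = 76. Stack: [4, 76]
BINARY_OP * → 4 * 76 = 304. Stack: [304]
STORE_FAST u → u=304. Stack: []
LOAD_FAST_LOAD_FAST a,k → push 17,1444. Stack: [17, 1444]
BINARY_OP - → 17 - 1444 = -1427. Stack: [-1427]
LOAD_FAST_LOAD_FAST a,b → push 17,7. Stack: [-1427, 17, 7]
BINARY_OP + → 17 + 7 = 24. Stack: [-1427, 24]
BINARY_OP & → -1427 & 24 = 8. Stack: [8]
STORE_FAST v → v=8. Stack: []
LOAD_CONST → push 8. Stack: [8]
LOAD_FAST k → push 1444. Stack: [8, 1444]
BINARY_OP - → 8 - 1444 = -1436. Stack: [-1436]
STORE_FAST p → p=-1436. Stack: []
LOAD_FAST_LOAD_FAST v,u → push 8,304. Stack: [8, 304]
BINARY_OP + → 8 + 304 = 312. Stack: [312]
STORE_FAST x → x=312. Stack: []
LOAD_FAST_LOAD_FAST x,b → push 312,7. Stack: [312, 7]
BINARY_OP // → 312 // 7 = 44. Stack: [44]
RETURN_VALUE → return 44.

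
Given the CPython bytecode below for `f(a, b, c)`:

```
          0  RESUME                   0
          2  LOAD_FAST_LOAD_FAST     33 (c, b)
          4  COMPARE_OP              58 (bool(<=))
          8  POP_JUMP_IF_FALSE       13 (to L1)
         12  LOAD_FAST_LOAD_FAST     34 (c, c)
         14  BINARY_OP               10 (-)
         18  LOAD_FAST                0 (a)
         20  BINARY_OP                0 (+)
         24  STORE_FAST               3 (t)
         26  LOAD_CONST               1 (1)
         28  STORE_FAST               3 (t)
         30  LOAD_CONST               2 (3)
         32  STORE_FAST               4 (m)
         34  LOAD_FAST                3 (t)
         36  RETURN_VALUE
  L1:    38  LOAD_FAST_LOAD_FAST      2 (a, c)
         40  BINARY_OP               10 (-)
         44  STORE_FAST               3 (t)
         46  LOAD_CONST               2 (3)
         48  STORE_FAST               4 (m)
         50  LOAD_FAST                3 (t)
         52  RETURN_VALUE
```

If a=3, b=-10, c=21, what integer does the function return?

LOAD_FAST_LOAD_FAST c,b → push 21,-10. Stack: [21, -10]
COMPARE_OP bool(<=) → 21 vs -10 = False. Stack: [False]
POP_JUMP_IF_FALSE → pop False; jump. Stack: []
LOAD_FAST_LOAD_FAST a,c → push 3,21. Stack: [3, 21]
BINARY_OP - → 3 - 21 = -18. Stack: [-18]
STORE_FAST t → t=-18. Stack: []
LOAD_CONST → push 3. Stack: [3]
STORE_FAST m → m=3. Stack: []
LOAD_FAST t → push -18. Stack: [-18]
RETURN_VALUE → return -18.

-18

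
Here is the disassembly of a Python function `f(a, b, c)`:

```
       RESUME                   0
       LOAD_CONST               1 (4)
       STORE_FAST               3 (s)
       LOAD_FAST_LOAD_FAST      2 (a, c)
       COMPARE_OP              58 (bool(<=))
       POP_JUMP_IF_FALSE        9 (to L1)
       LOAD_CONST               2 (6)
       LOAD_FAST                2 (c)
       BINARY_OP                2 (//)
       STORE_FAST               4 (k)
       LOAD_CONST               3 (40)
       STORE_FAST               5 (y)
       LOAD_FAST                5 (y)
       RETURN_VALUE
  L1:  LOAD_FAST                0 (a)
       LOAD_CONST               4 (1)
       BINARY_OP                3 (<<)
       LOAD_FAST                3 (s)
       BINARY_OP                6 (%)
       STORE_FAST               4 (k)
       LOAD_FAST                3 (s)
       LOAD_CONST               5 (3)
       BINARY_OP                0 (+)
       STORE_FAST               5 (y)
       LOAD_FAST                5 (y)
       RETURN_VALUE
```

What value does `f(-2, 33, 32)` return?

40

LOAD_CONST → push 4. Stack: [4]
STORE_FAST s → s=4. Stack: []
LOAD_FAST_LOAD_FAST a,c → push -2,32. Stack: [-2, 32]
COMPARE_OP bool(<=) → -2 vs 32 = True. Stack: [True]
POP_JUMP_IF_FALSE → pop True; no jump. Stack: []
LOAD_CONST → push 6. Stack: [6]
LOAD_FAST c → push 32. Stack: [6, 32]
BINARY_OP // → 6 // 32 = 0. Stack: [0]
STORE_FAST k → k=0. Stack: []
LOAD_CONST → push 40. Stack: [40]
STORE_FAST y → y=40. Stack: []
LOAD_FAST y → push 40. Stack: [40]
RETURN_VALUE → return 40.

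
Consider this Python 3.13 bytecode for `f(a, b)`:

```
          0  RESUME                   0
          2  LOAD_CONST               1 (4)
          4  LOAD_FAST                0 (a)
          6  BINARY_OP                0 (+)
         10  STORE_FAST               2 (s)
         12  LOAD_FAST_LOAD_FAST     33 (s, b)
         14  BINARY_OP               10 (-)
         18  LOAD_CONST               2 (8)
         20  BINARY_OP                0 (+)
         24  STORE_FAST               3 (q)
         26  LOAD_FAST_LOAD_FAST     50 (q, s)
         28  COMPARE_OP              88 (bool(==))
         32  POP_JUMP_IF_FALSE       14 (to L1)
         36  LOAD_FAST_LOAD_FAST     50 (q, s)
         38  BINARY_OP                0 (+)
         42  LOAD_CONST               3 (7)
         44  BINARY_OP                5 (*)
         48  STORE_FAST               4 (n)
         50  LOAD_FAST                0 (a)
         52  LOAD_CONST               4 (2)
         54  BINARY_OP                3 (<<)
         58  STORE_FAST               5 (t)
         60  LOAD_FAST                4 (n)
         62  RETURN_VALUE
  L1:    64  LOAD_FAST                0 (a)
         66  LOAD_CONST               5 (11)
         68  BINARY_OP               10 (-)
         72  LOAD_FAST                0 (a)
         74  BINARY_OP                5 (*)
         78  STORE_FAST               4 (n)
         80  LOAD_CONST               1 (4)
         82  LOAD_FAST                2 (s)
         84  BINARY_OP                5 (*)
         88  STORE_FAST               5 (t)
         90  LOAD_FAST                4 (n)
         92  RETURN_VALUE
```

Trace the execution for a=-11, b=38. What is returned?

LOAD_CONST → push 4. Stack: [4]
LOAD_FAST a → push -11. Stack: [4, -11]
BINARY_OP + → 4 + -11 = -7. Stack: [-7]
STORE_FAST s → s=-7. Stack: []
LOAD_FAST_LOAD_FAST s,b → push -7,38. Stack: [-7, 38]
BINARY_OP - → -7 - 38 = -45. Stack: [-45]
LOAD_CONST → push 8. Stack: [-45, 8]
BINARY_OP + → -45 + 8 = -37. Stack: [-37]
STORE_FAST q → q=-37. Stack: []
LOAD_FAST_LOAD_FAST q,s → push -37,-7. Stack: [-37, -7]
COMPARE_OP bool(==) → -37 vs -7 = False. Stack: [False]
POP_JUMP_IF_FALSE → pop False; jump. Stack: []
LOAD_FAST a → push -11. Stack: [-11]
LOAD_CONST → push 11. Stack: [-11, 11]
BINARY_OP - → -11 - 11 = -22. Stack: [-22]
LOAD_FAST a → push -11. Stack: [-22, -11]
BINARY_OP * → -22 * -11 = 242. Stack: [242]
STORE_FAST n → n=242. Stack: []
LOAD_CONST → push 4. Stack: [4]
LOAD_FAST s → push -7. Stack: [4, -7]
BINARY_OP * → 4 * -7 = -28. Stack: [-28]
STORE_FAST t → t=-28. Stack: []
LOAD_FAST n → push 242. Stack: [242]
RETURN_VALUE → return 242.

242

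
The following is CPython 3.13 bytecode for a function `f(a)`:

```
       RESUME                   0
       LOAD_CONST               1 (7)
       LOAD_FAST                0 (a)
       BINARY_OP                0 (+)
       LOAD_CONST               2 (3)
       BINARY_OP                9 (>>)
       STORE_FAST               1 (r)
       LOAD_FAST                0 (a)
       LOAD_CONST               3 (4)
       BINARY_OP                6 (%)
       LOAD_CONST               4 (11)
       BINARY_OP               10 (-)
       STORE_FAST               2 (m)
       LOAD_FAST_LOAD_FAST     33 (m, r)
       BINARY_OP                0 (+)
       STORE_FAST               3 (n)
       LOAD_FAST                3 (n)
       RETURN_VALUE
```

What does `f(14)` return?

-7

LOAD_CONST → push 7. Stack: [7]
LOAD_FAST a → push 14. Stack: [7, 14]
BINARY_OP + → 7 + 14 = 21. Stack: [21]
LOAD_CONST → push 3. Stack: [21, 3]
BINARY_OP >> → 21 >> 3 = 2. Stack: [2]
STORE_FAST r → r=2. Stack: []
LOAD_FAST a → push 14. Stack: [14]
LOAD_CONST → push 4. Stack: [14, 4]
BINARY_OP % → 14 % 4 = 2. Stack: [2]
LOAD_CONST → push 11. Stack: [2, 11]
BINARY_OP - → 2 - 11 = -9. Stack: [-9]
STORE_FAST m → m=-9. Stack: []
LOAD_FAST_LOAD_FAST m,r → push -9,2. Stack: [-9, 2]
BINARY_OP + → -9 + 2 = -7. Stack: [-7]
STORE_FAST n → n=-7. Stack: []
LOAD_FAST n → push -7. Stack: [-7]
RETURN_VALUE → return -7.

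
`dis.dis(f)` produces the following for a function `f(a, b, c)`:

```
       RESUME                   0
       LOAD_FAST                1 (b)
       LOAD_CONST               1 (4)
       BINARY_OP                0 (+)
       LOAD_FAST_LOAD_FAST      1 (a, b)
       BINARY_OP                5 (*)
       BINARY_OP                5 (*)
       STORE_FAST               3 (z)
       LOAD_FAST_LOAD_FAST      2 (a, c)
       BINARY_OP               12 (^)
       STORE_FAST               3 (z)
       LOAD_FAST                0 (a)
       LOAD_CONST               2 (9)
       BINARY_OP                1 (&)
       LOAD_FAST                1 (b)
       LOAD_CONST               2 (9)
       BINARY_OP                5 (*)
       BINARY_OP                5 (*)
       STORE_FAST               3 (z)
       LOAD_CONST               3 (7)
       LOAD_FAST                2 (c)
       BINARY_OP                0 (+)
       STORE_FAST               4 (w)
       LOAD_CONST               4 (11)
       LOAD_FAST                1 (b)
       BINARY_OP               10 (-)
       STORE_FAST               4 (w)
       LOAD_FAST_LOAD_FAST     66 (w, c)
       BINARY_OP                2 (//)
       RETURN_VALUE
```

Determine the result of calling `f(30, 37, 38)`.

-1

LOAD_FAST b → push 37. Stack: [37]
LOAD_CONST → push 4. Stack: [37, 4]
BINARY_OP + → 37 + 4 = 41. Stack: [41]
LOAD_FAST_LOAD_FAST a,b → push 30,37. Stack: [41, 30, 37]
BINARY_OP * → 30 * 37 = 1110. Stack: [41, 1110]
BINARY_OP * → 41 * 1110 = 45510. Stack: [45510]
STORE_FAST z → z=45510. Stack: []
LOAD_FAST_LOAD_FAST a,c → push 30,38. Stack: [30, 38]
BINARY_OP ^ → 30 ^ 38 = 56. Stack: [56]
STORE_FAST z → z=56. Stack: []
LOAD_FAST a → push 30. Stack: [30]
LOAD_CONST → push 9. Stack: [30, 9]
BINARY_OP & → 30 & 9 = 8. Stack: [8]
LOAD_FAST b → push 37. Stack: [8, 37]
LOAD_CONST → push 9. Stack: [8, 37, 9]
BINARY_OP * → 37 * 9 = 333. Stack: [8, 333]
BINARY_OP * → 8 * 333 = 2664. Stack: [2664]
STORE_FAST z → z=2664. Stack: []
LOAD_CONST → push 7. Stack: [7]
LOAD_FAST c → push 38. Stack: [7, 38]
BINARY_OP + → 7 + 38 = 45. Stack: [45]
STORE_FAST w → w=45. Stack: []
LOAD_CONST → push 11. Stack: [11]
LOAD_FAST b → push 37. Stack: [11, 37]
BINARY_OP - → 11 - 37 = -26. Stack: [-26]
STORE_FAST w → w=-26. Stack: []
LOAD_FAST_LOAD_FAST w,c → push -26,38. Stack: [-26, 38]
BINARY_OP // → -26 // 38 = -1. Stack: [-1]
RETURN_VALUE → return -1.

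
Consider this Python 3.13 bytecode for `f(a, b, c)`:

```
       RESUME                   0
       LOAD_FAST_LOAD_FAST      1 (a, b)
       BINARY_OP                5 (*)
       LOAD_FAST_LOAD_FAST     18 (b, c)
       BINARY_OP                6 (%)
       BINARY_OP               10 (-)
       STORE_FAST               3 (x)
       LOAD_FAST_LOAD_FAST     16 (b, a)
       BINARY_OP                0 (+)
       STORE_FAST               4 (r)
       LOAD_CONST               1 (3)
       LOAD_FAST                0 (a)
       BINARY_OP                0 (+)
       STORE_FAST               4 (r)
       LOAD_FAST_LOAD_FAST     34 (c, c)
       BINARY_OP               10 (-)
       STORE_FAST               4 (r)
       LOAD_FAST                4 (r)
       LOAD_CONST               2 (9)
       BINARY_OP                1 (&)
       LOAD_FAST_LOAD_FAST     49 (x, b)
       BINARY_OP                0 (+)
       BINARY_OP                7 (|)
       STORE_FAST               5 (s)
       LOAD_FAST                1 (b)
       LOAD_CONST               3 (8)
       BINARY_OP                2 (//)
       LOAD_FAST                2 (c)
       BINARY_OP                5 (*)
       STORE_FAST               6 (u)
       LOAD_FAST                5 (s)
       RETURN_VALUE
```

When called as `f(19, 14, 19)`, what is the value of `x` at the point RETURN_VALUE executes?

252

LOAD_FAST_LOAD_FAST a,b → push 19,14. Stack: [19, 14]
BINARY_OP * → 19 * 14 = 266. Stack: [266]
LOAD_FAST_LOAD_FAST b,c → push 14,19. Stack: [266, 14, 19]
BINARY_OP % → 14 % 19 = 14. Stack: [266, 14]
BINARY_OP - → 266 - 14 = 252. Stack: [252]
STORE_FAST x → x=252. Stack: []
LOAD_FAST_LOAD_FAST b,a → push 14,19. Stack: [14, 19]
BINARY_OP + → 14 + 19 = 33. Stack: [33]
STORE_FAST r → r=33. Stack: []
LOAD_CONST → push 3. Stack: [3]
LOAD_FAST a → push 19. Stack: [3, 19]
BINARY_OP + → 3 + 19 = 22. Stack: [22]
STORE_FAST r → r=22. Stack: []
LOAD_FAST_LOAD_FAST c,c → push 19,19. Stack: [19, 19]
BINARY_OP - → 19 - 19 = 0. Stack: [0]
STORE_FAST r → r=0. Stack: []
LOAD_FAST r → push 0. Stack: [0]
LOAD_CONST → push 9. Stack: [0, 9]
BINARY_OP & → 0 & 9 = 0. Stack: [0]
LOAD_FAST_LOAD_FAST x,b → push 252,14. Stack: [0, 252, 14]
BINARY_OP + → 252 + 14 = 266. Stack: [0, 266]
BINARY_OP | → 0 | 266 = 266. Stack: [266]
STORE_FAST s → s=266. Stack: []
LOAD_FAST b → push 14. Stack: [14]
LOAD_CONST → push 8. Stack: [14, 8]
BINARY_OP // → 14 // 8 = 1. Stack: [1]
LOAD_FAST c → push 19. Stack: [1, 19]
BINARY_OP * → 1 * 19 = 19. Stack: [19]
STORE_FAST u → u=19. Stack: []
LOAD_FAST s → push 266. Stack: [266]
RETURN_VALUE → return 266.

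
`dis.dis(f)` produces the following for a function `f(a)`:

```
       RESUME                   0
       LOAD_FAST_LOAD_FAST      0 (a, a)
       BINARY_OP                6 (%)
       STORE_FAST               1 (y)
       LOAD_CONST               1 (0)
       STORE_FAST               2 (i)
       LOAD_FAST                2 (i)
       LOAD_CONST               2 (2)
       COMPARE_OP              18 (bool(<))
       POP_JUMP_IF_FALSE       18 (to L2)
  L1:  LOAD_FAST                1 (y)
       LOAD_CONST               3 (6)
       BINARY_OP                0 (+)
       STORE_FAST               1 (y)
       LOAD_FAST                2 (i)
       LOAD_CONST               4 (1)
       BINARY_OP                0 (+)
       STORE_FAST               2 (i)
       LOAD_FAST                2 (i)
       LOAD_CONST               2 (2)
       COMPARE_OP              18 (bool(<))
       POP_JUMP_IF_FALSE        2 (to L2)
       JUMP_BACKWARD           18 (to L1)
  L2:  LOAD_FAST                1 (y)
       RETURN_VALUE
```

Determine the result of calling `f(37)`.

LOAD_FAST_LOAD_FAST a,a → push 37,37. Stack: [37, 37]
BINARY_OP % → 37 % 37 = 0. Stack: [0]
STORE_FAST y → y=0. Stack: []
LOAD_CONST → push 0. Stack: [0]
STORE_FAST i → i=0. Stack: []
LOAD_FAST i → push 0. Stack: [0]
LOAD_CONST → push 2. Stack: [0, 2]
COMPARE_OP bool(<) → 0 vs 2 = True. Stack: [True]
POP_JUMP_IF_FALSE → pop True; no jump. Stack: []
LOAD_FAST y → push 0. Stack: [0]
LOAD_CONST → push 6. Stack: [0, 6]
BINARY_OP + → 0 + 6 = 6. Stack: [6]
STORE_FAST y → y=6. Stack: []
LOAD_FAST i → push 0. Stack: [0]
LOAD_CONST → push 1. Stack: [0, 1]
BINARY_OP + → 0 + 1 = 1. Stack: [1]
STORE_FAST i → i=1. Stack: []
LOAD_FAST i → push 1. Stack: [1]
LOAD_CONST → push 2. Stack: [1, 2]
COMPARE_OP bool(<) → 1 vs 2 = True. Stack: [True]
POP_JUMP_IF_FALSE → pop True; no jump. Stack: []
LOAD_FAST y → push 6. Stack: [6]
LOAD_CONST → push 6. Stack: [6, 6]
BINARY_OP + → 6 + 6 = 12. Stack: [12]
STORE_FAST y → y=12. Stack: []
LOAD_FAST i → push 1. Stack: [1]
LOAD_CONST → push 1. Stack: [1, 1]
BINARY_OP + → 1 + 1 = 2. Stack: [2]
STORE_FAST i → i=2. Stack: []
LOAD_FAST i → push 2. Stack: [2]
LOAD_CONST → push 2. Stack: [2, 2]
COMPARE_OP bool(<) → 2 vs 2 = False. Stack: [False]
POP_JUMP_IF_FALSE → pop False; jump. Stack: []
LOAD_FAST y → push 12. Stack: [12]
RETURN_VALUE → return 12.

12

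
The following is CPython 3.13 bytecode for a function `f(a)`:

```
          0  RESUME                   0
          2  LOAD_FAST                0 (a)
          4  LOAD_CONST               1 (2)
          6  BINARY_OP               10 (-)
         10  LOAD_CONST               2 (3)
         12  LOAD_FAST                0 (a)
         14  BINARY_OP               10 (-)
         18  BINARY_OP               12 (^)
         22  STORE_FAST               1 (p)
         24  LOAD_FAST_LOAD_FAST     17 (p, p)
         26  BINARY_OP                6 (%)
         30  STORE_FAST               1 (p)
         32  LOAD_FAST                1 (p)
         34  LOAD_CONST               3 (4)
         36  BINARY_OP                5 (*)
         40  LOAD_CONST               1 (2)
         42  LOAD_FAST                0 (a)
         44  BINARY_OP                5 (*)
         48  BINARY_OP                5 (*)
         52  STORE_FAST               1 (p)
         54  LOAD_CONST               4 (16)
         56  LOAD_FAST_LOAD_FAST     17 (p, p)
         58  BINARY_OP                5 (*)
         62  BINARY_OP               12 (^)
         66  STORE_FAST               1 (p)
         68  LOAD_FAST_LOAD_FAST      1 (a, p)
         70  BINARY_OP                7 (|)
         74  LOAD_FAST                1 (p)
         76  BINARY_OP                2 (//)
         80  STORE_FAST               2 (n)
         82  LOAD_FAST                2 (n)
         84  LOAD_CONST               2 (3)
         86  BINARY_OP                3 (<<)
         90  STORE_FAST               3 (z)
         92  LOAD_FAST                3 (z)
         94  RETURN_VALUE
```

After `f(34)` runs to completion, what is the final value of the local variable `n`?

3

LOAD_FAST a → push 34. Stack: [34]
LOAD_CONST → push 2. Stack: [34, 2]
BINARY_OP - → 34 - 2 = 32. Stack: [32]
LOAD_CONST → push 3. Stack: [32, 3]
LOAD_FAST a → push 34. Stack: [32, 3, 34]
BINARY_OP - → 3 - 34 = -31. Stack: [32, -31]
BINARY_OP ^ → 32 ^ -31 = -63. Stack: [-63]
STORE_FAST p → p=-63. Stack: []
LOAD_FAST_LOAD_FAST p,p → push -63,-63. Stack: [-63, -63]
BINARY_OP % → -63 % -63 = 0. Stack: [0]
STORE_FAST p → p=0. Stack: []
LOAD_FAST p → push 0. Stack: [0]
LOAD_CONST → push 4. Stack: [0, 4]
BINARY_OP * → 0 * 4 = 0. Stack: [0]
LOAD_CONST → push 2. Stack: [0, 2]
LOAD_FAST a → push 34. Stack: [0, 2, 34]
BINARY_OP * → 2 * 34 = 68. Stack: [0, 68]
BINARY_OP * → 0 * 68 = 0. Stack: [0]
STORE_FAST p → p=0. Stack: []
LOAD_CONST → push 16. Stack: [16]
LOAD_FAST_LOAD_FAST p,p → push 0,0. Stack: [16, 0, 0]
BINARY_OP * → 0 * 0 = 0. Stack: [16, 0]
BINARY_OP ^ → 16 ^ 0 = 16. Stack: [16]
STORE_FAST p → p=16. Stack: []
LOAD_FAST_LOAD_FAST a,p → push 34,16. Stack: [34, 16]
BINARY_OP | → 34 | 16 = 50. Stack: [50]
LOAD_FAST p → push 16. Stack: [50, 16]
BINARY_OP // → 50 // 16 = 3. Stack: [3]
STORE_FAST n → n=3. Stack: []
LOAD_FAST n → push 3. Stack: [3]
LOAD_CONST → push 3. Stack: [3, 3]
BINARY_OP << → 3 << 3 = 24. Stack: [24]
STORE_FAST z → z=24. Stack: []
LOAD_FAST z → push 24. Stack: [24]
RETURN_VALUE → return 24.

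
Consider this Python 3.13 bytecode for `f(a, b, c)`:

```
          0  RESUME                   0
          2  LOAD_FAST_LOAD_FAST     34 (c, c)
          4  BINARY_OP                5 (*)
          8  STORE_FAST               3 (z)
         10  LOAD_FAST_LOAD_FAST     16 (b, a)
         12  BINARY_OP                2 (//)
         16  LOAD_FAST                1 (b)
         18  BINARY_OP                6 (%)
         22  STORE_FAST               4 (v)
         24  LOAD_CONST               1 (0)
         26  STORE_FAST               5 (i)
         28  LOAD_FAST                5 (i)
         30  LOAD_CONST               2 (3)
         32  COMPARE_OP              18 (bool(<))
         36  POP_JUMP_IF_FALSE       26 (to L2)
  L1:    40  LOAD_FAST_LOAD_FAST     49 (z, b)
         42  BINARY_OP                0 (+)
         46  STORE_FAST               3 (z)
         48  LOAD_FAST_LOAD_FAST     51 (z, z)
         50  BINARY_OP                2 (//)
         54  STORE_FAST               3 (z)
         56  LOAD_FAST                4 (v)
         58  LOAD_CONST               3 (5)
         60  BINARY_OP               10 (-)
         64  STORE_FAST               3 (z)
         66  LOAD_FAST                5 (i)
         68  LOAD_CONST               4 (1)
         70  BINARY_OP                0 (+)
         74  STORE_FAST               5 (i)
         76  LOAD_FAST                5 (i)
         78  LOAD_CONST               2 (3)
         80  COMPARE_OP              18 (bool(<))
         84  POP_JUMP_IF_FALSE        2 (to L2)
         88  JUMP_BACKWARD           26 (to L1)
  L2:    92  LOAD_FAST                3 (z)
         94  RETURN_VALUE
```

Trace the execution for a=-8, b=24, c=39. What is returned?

LOAD_FAST_LOAD_FAST c,c → push 39,39
BINARY_OP * → 39 * 39 = 1521
STORE_FAST z → z=1521
LOAD_FAST_LOAD_FAST b,a → push 24,-8
BINARY_OP // → 24 // -8 = -3
LOAD_FAST b → push 24
BINARY_OP % → -3 % 24 = 21
STORE_FAST v → v=21
LOAD_CONST → push 0
STORE_FAST i → i=0
LOAD_FAST i → push 0
LOAD_CONST → push 3
COMPARE_OP bool(<) → 0 vs 3 = True
POP_JUMP_IF_FALSE → pop True; no jump
LOAD_FAST_LOAD_FAST z,b → push 1521,24
BINARY_OP + → 1521 + 24 = 1545
STORE_FAST z → z=1545
LOAD_FAST_LOAD_FAST z,z → push 1545,1545
BINARY_OP // → 1545 // 1545 = 1
STORE_FAST z → z=1
LOAD_FAST v → push 21
LOAD_CONST → push 5
BINARY_OP - → 21 - 5 = 16
STORE_FAST z → z=16
LOAD_FAST i → push 0
LOAD_CONST → push 1
BINARY_OP + → 0 + 1 = 1
STORE_FAST i → i=1
LOAD_FAST i → push 1
LOAD_CONST → push 3
COMPARE_OP bool(<) → 1 vs 3 = True
POP_JUMP_IF_FALSE → pop True; no jump
LOAD_FAST_LOAD_FAST z,b → push 16,24
BINARY_OP + → 16 + 24 = 40
STORE_FAST z → z=40
LOAD_FAST_LOAD_FAST z,z → push 40,40
BINARY_OP // → 40 // 40 = 1
STORE_FAST z → z=1
LOAD_FAST v → push 21
LOAD_CONST → push 5
BINARY_OP - → 21 - 5 = 16
STORE_FAST z → z=16
LOAD_FAST i → push 1
LOAD_CONST → push 1
BINARY_OP + → 1 + 1 = 2
STORE_FAST i → i=2
LOAD_FAST i → push 2
LOAD_CONST → push 3
COMPARE_OP bool(<) → 2 vs 3 = True
POP_JUMP_IF_FALSE → pop True; no jump
LOAD_FAST_LOAD_FAST z,b → push 16,24
BINARY_OP + → 16 + 24 = 40
STORE_FAST z → z=40
LOAD_FAST_LOAD_FAST z,z → push 40,40
BINARY_OP // → 40 // 40 = 1
STORE_FAST z → z=1
LOAD_FAST v → push 21
LOAD_CONST → push 5
BINARY_OP - → 21 - 5 = 16
STORE_FAST z → z=16
LOAD_FAST i → push 2
LOAD_CONST → push 1
BINARY_OP + → 2 + 1 = 3
STORE_FAST i → i=3
LOAD_FAST i → push 3
LOAD_CONST → push 3
COMPARE_OP bool(<) → 3 vs 3 = False
POP_JUMP_IF_FALSE → pop False; jump
LOAD_FAST z → push 16
RETURN_VALUE → return 16.

16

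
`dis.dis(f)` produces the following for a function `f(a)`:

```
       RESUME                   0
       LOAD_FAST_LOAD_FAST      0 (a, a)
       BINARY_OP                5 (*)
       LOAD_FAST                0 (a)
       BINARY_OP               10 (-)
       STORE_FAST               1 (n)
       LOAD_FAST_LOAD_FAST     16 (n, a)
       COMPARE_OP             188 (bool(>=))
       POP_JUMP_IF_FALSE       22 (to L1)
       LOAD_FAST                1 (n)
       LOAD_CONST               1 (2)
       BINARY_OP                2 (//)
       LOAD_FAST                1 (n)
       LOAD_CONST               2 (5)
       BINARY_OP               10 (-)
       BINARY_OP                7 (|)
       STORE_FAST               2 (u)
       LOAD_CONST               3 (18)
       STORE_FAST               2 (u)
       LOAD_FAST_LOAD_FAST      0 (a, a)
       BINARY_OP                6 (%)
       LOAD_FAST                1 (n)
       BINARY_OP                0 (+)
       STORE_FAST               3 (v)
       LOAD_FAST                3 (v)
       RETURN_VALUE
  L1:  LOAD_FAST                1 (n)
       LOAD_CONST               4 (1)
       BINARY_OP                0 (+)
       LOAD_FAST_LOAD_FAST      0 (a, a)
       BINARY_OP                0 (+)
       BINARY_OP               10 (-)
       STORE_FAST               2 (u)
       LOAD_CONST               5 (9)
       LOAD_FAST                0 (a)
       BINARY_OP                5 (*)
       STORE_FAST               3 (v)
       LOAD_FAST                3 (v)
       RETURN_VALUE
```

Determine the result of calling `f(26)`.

LOAD_FAST_LOAD_FAST a,a → push 26,26. Stack: [26, 26]
BINARY_OP * → 26 * 26 = 676. Stack: [676]
LOAD_FAST a → push 26. Stack: [676, 26]
BINARY_OP - → 676 - 26 = 650. Stack: [650]
STORE_FAST n → n=650. Stack: []
LOAD_FAST_LOAD_FAST n,a → push 650,26. Stack: [650, 26]
COMPARE_OP bool(>=) → 650 vs 26 = True. Stack: [True]
POP_JUMP_IF_FALSE → pop True; no jump. Stack: []
LOAD_FAST n → push 650. Stack: [650]
LOAD_CONST → push 2. Stack: [650, 2]
BINARY_OP // → 650 // 2 = 325. Stack: [325]
LOAD_FAST n → push 650. Stack: [325, 650]
LOAD_CONST → push 5. Stack: [325, 650, 5]
BINARY_OP - → 650 - 5 = 645. Stack: [325, 645]
BINARY_OP | → 325 | 645 = 965. Stack: [965]
STORE_FAST u → u=965. Stack: []
LOAD_CONST → push 18. Stack: [18]
STORE_FAST u → u=18. Stack: []
LOAD_FAST_LOAD_FAST a,a → push 26,26. Stack: [26, 26]
BINARY_OP % → 26 % 26 = 0. Stack: [0]
LOAD_FAST n → push 650. Stack: [0, 650]
BINARY_OP + → 0 + 650 = 650. Stack: [650]
STORE_FAST v → v=650. Stack: []
LOAD_FAST v → push 650. Stack: [650]
RETURN_VALUE → return 650.

650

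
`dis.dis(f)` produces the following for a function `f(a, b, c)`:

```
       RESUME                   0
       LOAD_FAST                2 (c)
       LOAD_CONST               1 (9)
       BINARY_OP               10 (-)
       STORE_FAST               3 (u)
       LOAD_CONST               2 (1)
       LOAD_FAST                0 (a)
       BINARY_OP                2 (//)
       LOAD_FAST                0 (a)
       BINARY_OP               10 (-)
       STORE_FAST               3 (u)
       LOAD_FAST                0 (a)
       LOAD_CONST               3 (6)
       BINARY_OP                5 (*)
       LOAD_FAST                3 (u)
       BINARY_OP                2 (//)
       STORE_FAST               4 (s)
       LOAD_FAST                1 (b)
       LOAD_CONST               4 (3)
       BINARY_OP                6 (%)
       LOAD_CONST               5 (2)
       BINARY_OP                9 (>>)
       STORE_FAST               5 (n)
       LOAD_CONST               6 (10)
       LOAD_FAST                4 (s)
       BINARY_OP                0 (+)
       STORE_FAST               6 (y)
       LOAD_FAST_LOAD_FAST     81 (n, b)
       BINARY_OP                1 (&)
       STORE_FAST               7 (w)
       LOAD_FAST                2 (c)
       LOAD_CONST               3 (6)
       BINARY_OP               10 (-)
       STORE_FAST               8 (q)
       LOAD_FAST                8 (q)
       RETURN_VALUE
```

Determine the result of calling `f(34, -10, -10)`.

-16

LOAD_FAST c → push -10. Stack: [-10]
LOAD_CONST → push 9. Stack: [-10, 9]
BINARY_OP - → -10 - 9 = -19. Stack: [-19]
STORE_FAST u → u=-19. Stack: []
LOAD_CONST → push 1. Stack: [1]
LOAD_FAST a → push 34. Stack: [1, 34]
BINARY_OP // → 1 // 34 = 0. Stack: [0]
LOAD_FAST a → push 34. Stack: [0, 34]
BINARY_OP - → 0 - 34 = -34. Stack: [-34]
STORE_FAST u → u=-34. Stack: []
LOAD_FAST a → push 34. Stack: [34]
LOAD_CONST → push 6. Stack: [34, 6]
BINARY_OP * → 34 * 6 = 204. Stack: [204]
LOAD_FAST u → push -34. Stack: [204, -34]
BINARY_OP // → 204 // -34 = -6. Stack: [-6]
STORE_FAST s → s=-6. Stack: []
LOAD_FAST b → push -10. Stack: [-10]
LOAD_CONST → push 3. Stack: [-10, 3]
BINARY_OP % → -10 % 3 = 2. Stack: [2]
LOAD_CONST → push 2. Stack: [2, 2]
BINARY_OP >> → 2 >> 2 = 0. Stack: [0]
STORE_FAST n → n=0. Stack: []
LOAD_CONST → push 10. Stack: [10]
LOAD_FAST s → push -6. Stack: [10, -6]
BINARY_OP + → 10 + -6 = 4. Stack: [4]
STORE_FAST y → y=4. Stack: []
LOAD_FAST_LOAD_FAST n,b → push 0,-10. Stack: [0, -10]
BINARY_OP & → 0 & -10 = 0. Stack: [0]
STORE_FAST w → w=0. Stack: []
LOAD_FAST c → push -10. Stack: [-10]
LOAD_CONST → push 6. Stack: [-10, 6]
BINARY_OP - → -10 - 6 = -16. Stack: [-16]
STORE_FAST q → q=-16. Stack: []
LOAD_FAST q → push -16. Stack: [-16]
RETURN_VALUE → return -16.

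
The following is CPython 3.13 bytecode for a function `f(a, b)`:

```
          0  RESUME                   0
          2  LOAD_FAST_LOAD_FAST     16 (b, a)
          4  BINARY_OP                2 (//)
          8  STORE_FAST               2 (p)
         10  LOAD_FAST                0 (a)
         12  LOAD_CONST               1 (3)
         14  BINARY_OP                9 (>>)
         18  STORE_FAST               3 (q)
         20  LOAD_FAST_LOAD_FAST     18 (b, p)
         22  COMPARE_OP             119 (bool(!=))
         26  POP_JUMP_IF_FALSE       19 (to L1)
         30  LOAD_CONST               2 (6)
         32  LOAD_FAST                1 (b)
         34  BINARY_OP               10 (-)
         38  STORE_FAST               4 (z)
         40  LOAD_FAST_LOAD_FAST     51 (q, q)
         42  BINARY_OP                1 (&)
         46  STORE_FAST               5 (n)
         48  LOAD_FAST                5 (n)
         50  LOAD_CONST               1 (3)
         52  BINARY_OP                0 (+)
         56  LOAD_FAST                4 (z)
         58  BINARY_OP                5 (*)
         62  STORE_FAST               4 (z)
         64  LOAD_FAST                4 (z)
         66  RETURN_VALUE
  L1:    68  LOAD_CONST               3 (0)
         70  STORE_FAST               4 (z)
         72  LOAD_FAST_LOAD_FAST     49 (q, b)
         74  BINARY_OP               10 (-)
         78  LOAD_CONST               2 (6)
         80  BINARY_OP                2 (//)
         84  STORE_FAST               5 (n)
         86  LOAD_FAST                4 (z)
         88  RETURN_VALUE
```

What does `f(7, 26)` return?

-60

LOAD_FAST_LOAD_FAST b,a → push 26,7. Stack: [26, 7]
BINARY_OP // → 26 // 7 = 3. Stack: [3]
STORE_FAST p → p=3. Stack: []
LOAD_FAST a → push 7. Stack: [7]
LOAD_CONST → push 3. Stack: [7, 3]
BINARY_OP >> → 7 >> 3 = 0. Stack: [0]
STORE_FAST q → q=0. Stack: []
LOAD_FAST_LOAD_FAST b,p → push 26,3. Stack: [26, 3]
COMPARE_OP bool(!=) → 26 vs 3 = True. Stack: [True]
POP_JUMP_IF_FALSE → pop True; no jump. Stack: []
LOAD_CONST → push 6. Stack: [6]
LOAD_FAST b → push 26. Stack: [6, 26]
BINARY_OP - → 6 - 26 = -20. Stack: [-20]
STORE_FAST z → z=-20. Stack: []
LOAD_FAST_LOAD_FAST q,q → push 0,0. Stack: [0, 0]
BINARY_OP & → 0 & 0 = 0. Stack: [0]
STORE_FAST n → n=0. Stack: []
LOAD_FAST n → push 0. Stack: [0]
LOAD_CONST → push 3. Stack: [0, 3]
BINARY_OP + → 0 + 3 = 3. Stack: [3]
LOAD_FAST z → push -20. Stack: [3, -20]
BINARY_OP * → 3 * -20 = -60. Stack: [-60]
STORE_FAST z → z=-60. Stack: []
LOAD_FAST z → push -60. Stack: [-60]
RETURN_VALUE → return -60.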